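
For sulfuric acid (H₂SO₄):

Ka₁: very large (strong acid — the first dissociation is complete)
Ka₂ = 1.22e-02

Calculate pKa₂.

pKa₂ = -log(Ka₂) = -log(1.22e-02) = 1.91.

pK_{a2} = 1.91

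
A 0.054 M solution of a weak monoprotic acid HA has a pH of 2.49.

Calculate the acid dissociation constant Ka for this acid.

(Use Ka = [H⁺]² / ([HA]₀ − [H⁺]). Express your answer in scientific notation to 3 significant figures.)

[H⁺] = 10^(−pH) = 10^(−2.49) = 3.236e-03 M. For HA ⇌ H⁺ + A⁻, Ka = [H⁺][A⁻]/[HA] = [H⁺]² / ([HA]₀ − [H⁺]) = (3.236e-03)² / (0.054 − 3.236e-03) = 2.06e-04.

K_a = 2.06e-04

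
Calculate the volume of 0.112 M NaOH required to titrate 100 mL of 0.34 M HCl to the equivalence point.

At equivalence: moles acid = moles base. moles HCl = 0.34 × 100/1000 = 0.034 mol. V_base = moles / 0.112 × 1000 = 303.6 mL.

V_{base} = 303.6 mL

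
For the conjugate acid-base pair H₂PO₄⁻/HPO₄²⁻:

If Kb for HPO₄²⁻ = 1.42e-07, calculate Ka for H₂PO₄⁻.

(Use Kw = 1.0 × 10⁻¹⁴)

For a conjugate pair Ka × Kb = Kw, so Ka = Kw/Kb = 1.0 × 10⁻¹⁴ / 1.42e-07 = 7.04e-08.

K_a = 7.04e-08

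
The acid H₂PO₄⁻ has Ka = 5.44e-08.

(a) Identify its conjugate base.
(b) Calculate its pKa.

(a) The conjugate base is formed by removing one H⁺ from H₂PO₄⁻, giving HPO₄²⁻. (b) pKa = -log(Ka) = -log(5.44e-08) = 7.26.

Conjugate base: HPO₄²⁻; pK_a = 7.26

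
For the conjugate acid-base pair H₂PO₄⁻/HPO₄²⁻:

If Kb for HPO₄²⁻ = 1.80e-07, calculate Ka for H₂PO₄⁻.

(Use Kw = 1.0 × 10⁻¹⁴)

For a conjugate pair Ka × Kb = Kw, so Ka = Kw/Kb = 1.0 × 10⁻¹⁴ / 1.80e-07 = 5.56e-08.

K_a = 5.56e-08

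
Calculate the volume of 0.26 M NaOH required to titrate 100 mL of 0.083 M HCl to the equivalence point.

At equivalence: moles acid = moles base. moles HCl = 0.083 × 100/1000 = 0.0083 mol. V_base = moles / 0.26 × 1000 = 31.9 mL.

V_{base} = 31.9 mL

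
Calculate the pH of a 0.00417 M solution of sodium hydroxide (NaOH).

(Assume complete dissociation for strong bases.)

[OH⁻] = 0.00417 M for strong base. pOH = -log[OH⁻] = 2.38, pH = 14 - pOH

pH = 11.62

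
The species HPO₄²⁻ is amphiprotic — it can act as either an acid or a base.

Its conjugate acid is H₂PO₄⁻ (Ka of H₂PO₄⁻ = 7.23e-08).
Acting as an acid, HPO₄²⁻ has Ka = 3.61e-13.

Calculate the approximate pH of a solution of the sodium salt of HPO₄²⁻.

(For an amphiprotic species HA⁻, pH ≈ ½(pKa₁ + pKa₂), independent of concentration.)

pKa₁ = -log(7.23e-08) = 7.14; pKa₂ = -log(3.61e-13) = 12.44. For an amphiprotic species, pH ≈ ½(pKa₁ + pKa₂) = ½(7.14 + 12.44) = 9.79.

pH = 9.79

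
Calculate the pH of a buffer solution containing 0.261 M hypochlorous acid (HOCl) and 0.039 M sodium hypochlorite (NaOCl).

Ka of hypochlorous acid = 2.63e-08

pKa = -log(2.63e-08) = 7.58. pH = pKa + log([A⁻]/[HA]) = 7.58 + log(0.039/0.261)

pH = 6.75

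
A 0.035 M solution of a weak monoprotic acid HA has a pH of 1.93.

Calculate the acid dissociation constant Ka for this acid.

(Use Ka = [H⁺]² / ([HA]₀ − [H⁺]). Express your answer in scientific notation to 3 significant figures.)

[H⁺] = 10^(−pH) = 10^(−1.93) = 1.175e-02 M. For HA ⇌ H⁺ + A⁻, Ka = [H⁺][A⁻]/[HA] = [H⁺]² / ([HA]₀ − [H⁺]) = (1.175e-02)² / (0.035 − 1.175e-02) = 5.94e-03.

K_a = 5.94e-03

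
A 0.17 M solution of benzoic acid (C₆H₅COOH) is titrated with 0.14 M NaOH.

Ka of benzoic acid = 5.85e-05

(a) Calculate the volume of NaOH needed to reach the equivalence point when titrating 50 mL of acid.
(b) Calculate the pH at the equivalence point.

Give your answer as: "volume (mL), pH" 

moles acid = 0.17 × 50/1000 = 0.0085 mol; V_base = moles/0.14 × 1000 = 60.7 mL. At equivalence only the conjugate base is present: [A⁻] = 0.0085/0.111 = 7.6774e-02 M. Kb = Kw/Ka = 1.71e-10; [OH⁻] = √(Kb × [A⁻]) = 3.6227e-06; pOH = 5.44; pH = 14 - pOH = 8.56.

V = 60.7 mL, pH = 8.56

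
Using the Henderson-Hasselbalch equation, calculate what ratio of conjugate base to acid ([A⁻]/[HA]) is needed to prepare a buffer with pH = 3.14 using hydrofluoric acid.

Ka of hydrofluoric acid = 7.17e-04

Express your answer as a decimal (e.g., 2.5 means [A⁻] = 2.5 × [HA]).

pKa = -log(7.17e-04) = 3.1445. pH = pKa + log([A⁻]/[HA]), so log([A⁻]/[HA]) = pH − pKa = 3.14 − 3.1445 = -0.0045. [A⁻]/[HA] = 10^(-0.0045) = 0.990

[A⁻]/[HA] = 0.990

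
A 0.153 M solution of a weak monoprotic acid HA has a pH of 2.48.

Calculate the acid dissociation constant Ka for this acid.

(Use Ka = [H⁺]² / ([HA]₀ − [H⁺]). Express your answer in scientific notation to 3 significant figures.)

[H⁺] = 10^(−pH) = 10^(−2.48) = 3.311e-03 M. For HA ⇌ H⁺ + A⁻, Ka = [H⁺][A⁻]/[HA] = [H⁺]² / ([HA]₀ − [H⁺]) = (3.311e-03)² / (0.153 − 3.311e-03) = 7.33e-05.

K_a = 7.33e-05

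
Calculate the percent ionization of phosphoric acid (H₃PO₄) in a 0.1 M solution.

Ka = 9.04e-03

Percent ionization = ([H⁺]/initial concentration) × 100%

Using Ka equilibrium: x² + Ka×x - Ka×C = 0. Solving: [H⁺] = 2.5884e-02. Percent = (2.5884e-02/0.1) × 100

Percent ionization = 25.9%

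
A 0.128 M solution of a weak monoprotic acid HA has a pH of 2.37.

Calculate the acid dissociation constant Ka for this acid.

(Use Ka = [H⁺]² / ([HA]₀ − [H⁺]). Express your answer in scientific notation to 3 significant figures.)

[H⁺] = 10^(−pH) = 10^(−2.37) = 4.266e-03 M. For HA ⇌ H⁺ + A⁻, Ka = [H⁺][A⁻]/[HA] = [H⁺]² / ([HA]₀ − [H⁺]) = (4.266e-03)² / (0.128 − 4.266e-03) = 1.47e-04.

K_a = 1.47e-04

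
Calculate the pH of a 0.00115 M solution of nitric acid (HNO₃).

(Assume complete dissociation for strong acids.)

[H⁺] = 0.00115 M for strong acid. pH = -log[H⁺] = -log(0.00115)

pH = 2.94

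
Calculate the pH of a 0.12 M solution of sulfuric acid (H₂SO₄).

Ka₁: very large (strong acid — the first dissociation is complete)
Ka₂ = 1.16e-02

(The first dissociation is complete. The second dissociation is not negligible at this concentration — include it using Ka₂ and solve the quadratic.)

First dissociation is complete: [H⁺]₀ = [HSO₄⁻]₀ = C = 0.12 M. Second dissociation HSO₄⁻ ⇌ H⁺ + SO₄²⁻: let x = [SO₄²⁻]. Ka₂ = (C + x)·x / (C − x) = 1.16e-02 → x² + (C + Ka₂)·x − Ka₂·C = 0 → x² + 0.13160·x − 1.392e-03 = 0. x = (−0.13160 + √(0.13160² + 4 × 1.392e-03)) / 2 = 9.8415e-03 M. [H⁺] = C + x = 0.12 + 9.8415e-03 = 1.2984e-01 M. pH = -log(1.2984e-01) = 0.89.

pH = 0.89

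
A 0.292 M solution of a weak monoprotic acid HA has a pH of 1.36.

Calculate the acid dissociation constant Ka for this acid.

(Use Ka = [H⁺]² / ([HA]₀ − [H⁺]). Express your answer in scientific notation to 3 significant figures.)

[H⁺] = 10^(−pH) = 10^(−1.36) = 4.365e-02 M. For HA ⇌ H⁺ + A⁻, Ka = [H⁺][A⁻]/[HA] = [H⁺]² / ([HA]₀ − [H⁺]) = (4.365e-02)² / (0.292 − 4.365e-02) = 7.67e-03.

K_a = 7.67e-03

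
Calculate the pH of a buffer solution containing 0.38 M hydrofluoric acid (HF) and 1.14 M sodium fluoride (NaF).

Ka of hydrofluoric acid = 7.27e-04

pKa = -log(7.27e-04) = 3.14. pH = pKa + log([A⁻]/[HA]) = 3.14 + log(1.14/0.38)

pH = 3.62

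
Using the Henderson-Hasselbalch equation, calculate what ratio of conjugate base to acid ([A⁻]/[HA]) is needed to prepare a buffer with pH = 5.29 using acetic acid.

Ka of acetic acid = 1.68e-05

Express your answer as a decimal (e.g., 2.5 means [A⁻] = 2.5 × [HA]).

pKa = -log(1.68e-05) = 4.7747. pH = pKa + log([A⁻]/[HA]), so log([A⁻]/[HA]) = pH − pKa = 5.29 − 4.7747 = 0.5153. [A⁻]/[HA] = 10^(0.5153) = 3.28

[A⁻]/[HA] = 3.28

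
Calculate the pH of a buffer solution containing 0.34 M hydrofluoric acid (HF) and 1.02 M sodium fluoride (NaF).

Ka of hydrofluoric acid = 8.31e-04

pKa = -log(8.31e-04) = 3.08. pH = pKa + log([A⁻]/[HA]) = 3.08 + log(1.02/0.34)

pH = 3.56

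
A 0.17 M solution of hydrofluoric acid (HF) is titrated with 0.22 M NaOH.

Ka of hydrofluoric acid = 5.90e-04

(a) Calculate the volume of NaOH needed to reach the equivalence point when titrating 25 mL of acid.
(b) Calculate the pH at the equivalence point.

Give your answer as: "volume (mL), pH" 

moles acid = 0.17 × 25/1000 = 0.00425 mol; V_base = moles/0.22 × 1000 = 19.3 mL. At equivalence only the conjugate base is present: [A⁻] = 0.00425/0.044 = 9.5897e-02 M. Kb = Kw/Ka = 1.69e-11; [OH⁻] = √(Kb × [A⁻]) = 1.2749e-06; pOH = 5.89; pH = 14 - pOH = 8.11.

V = 19.3 mL, pH = 8.11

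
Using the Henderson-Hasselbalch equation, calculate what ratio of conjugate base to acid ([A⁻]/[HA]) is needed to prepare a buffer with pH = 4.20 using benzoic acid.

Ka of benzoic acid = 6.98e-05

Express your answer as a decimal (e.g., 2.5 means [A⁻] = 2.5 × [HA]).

pKa = -log(6.98e-05) = 4.1561. pH = pKa + log([A⁻]/[HA]), so log([A⁻]/[HA]) = pH − pKa = 4.20 − 4.1561 = 0.0439. [A⁻]/[HA] = 10^(0.0439) = 1.11

[A⁻]/[HA] = 1.11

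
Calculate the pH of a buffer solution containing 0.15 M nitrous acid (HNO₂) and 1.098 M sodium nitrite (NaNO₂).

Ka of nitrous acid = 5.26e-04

pKa = -log(5.26e-04) = 3.28. pH = pKa + log([A⁻]/[HA]) = 3.28 + log(1.098/0.15)

pH = 4.14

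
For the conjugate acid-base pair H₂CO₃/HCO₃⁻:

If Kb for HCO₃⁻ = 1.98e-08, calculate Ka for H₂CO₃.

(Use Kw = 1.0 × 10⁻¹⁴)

For a conjugate pair Ka × Kb = Kw, so Ka = Kw/Kb = 1.0 × 10⁻¹⁴ / 1.98e-08 = 5.05e-07.

K_a = 5.05e-07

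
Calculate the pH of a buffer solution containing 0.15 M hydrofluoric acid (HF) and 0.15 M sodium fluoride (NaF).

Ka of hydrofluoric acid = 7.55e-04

pKa = -log(7.55e-04) = 3.12. pH = pKa + log([A⁻]/[HA]) = 3.12 + log(0.15/0.15)

pH = 3.12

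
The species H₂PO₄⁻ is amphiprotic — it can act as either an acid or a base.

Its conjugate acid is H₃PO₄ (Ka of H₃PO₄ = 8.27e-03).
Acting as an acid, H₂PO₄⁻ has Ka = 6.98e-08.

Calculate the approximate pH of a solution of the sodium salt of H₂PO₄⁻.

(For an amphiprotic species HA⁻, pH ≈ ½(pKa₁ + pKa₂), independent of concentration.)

pKa₁ = -log(8.27e-03) = 2.08; pKa₂ = -log(6.98e-08) = 7.16. For an amphiprotic species, pH ≈ ½(pKa₁ + pKa₂) = ½(2.08 + 7.16) = 4.62.

pH = 4.62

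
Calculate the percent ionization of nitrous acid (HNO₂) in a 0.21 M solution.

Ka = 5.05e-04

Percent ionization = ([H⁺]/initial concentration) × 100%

Using Ka equilibrium: x² + Ka×x - Ka×C = 0. Solving: [H⁺] = 1.0049e-02. Percent = (1.0049e-02/0.21) × 100

Percent ionization = 4.79%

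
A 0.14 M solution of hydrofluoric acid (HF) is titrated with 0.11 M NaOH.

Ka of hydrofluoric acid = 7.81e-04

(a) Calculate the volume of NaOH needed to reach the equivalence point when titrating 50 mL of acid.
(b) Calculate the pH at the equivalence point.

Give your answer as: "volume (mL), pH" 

moles acid = 0.14 × 50/1000 = 0.007 mol; V_base = moles/0.11 × 1000 = 63.6 mL. At equivalence only the conjugate base is present: [A⁻] = 0.007/0.114 = 6.1600e-02 M. Kb = Kw/Ka = 1.28e-11; [OH⁻] = √(Kb × [A⁻]) = 8.8811e-07; pOH = 6.05; pH = 14 - pOH = 7.95.

V = 63.6 mL, pH = 7.95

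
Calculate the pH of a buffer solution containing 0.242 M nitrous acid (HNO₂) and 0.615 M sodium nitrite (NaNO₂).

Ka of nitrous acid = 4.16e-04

pKa = -log(4.16e-04) = 3.38. pH = pKa + log([A⁻]/[HA]) = 3.38 + log(0.615/0.242)

pH = 3.79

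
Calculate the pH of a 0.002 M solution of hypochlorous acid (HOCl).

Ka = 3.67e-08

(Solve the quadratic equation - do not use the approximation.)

x² + Ka×x - Ka×C = 0. Using quadratic formula: [H⁺] = 8.5490e-06

pH = 5.07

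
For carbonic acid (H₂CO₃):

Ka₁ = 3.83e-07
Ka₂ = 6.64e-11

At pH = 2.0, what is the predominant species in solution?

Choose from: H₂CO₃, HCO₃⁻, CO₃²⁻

pKa₁ = 6.42, pKa₂ = 10.18. For a polyprotic acid the predominant species crosses at each pKa: below pKa_n the protonated form dominates, above it the deprotonated form does. At pH = 2.0, the predominant species is H₂CO₃.

H₂CO₃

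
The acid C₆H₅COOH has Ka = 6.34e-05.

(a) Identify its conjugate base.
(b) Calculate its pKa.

(a) The conjugate base is formed by removing one H⁺ from C₆H₅COOH, giving C₆H₅COO⁻. (b) pKa = -log(Ka) = -log(6.34e-05) = 4.20.

Conjugate base: C₆H₅COO⁻; pK_a = 4.20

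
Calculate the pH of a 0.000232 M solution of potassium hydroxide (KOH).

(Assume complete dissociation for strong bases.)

[OH⁻] = 0.000232 M for strong base. pOH = -log[OH⁻] = 3.63, pH = 14 - pOH

pH = 10.37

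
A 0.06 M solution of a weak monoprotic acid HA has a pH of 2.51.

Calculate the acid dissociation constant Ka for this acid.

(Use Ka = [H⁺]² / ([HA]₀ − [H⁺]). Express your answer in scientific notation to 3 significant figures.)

[H⁺] = 10^(−pH) = 10^(−2.51) = 3.090e-03 M. For HA ⇌ H⁺ + A⁻, Ka = [H⁺][A⁻]/[HA] = [H⁺]² / ([HA]₀ − [H⁺]) = (3.090e-03)² / (0.06 − 3.090e-03) = 1.68e-04.

K_a = 1.68e-04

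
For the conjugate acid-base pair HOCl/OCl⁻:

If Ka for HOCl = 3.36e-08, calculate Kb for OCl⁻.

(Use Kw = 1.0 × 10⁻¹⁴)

For a conjugate pair Ka × Kb = Kw, so Kb = Kw/Ka = 1.0 × 10⁻¹⁴ / 3.36e-08 = 2.98e-07.

K_b = 2.98e-07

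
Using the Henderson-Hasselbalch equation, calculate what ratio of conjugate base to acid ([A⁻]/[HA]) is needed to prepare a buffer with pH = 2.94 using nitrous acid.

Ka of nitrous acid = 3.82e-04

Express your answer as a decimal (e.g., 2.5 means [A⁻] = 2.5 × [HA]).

pKa = -log(3.82e-04) = 3.4179. pH = pKa + log([A⁻]/[HA]), so log([A⁻]/[HA]) = pH − pKa = 2.94 − 3.4179 = -0.4779. [A⁻]/[HA] = 10^(-0.4779) = 0.333

[A⁻]/[HA] = 0.333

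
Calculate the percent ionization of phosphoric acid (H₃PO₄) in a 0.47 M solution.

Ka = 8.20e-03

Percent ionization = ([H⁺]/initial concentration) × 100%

Using Ka equilibrium: x² + Ka×x - Ka×C = 0. Solving: [H⁺] = 5.8116e-02. Percent = (5.8116e-02/0.47) × 100

Percent ionization = 12.4%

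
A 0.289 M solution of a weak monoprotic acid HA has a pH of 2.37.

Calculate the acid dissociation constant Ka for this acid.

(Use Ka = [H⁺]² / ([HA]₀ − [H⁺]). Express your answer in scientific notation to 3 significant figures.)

[H⁺] = 10^(−pH) = 10^(−2.37) = 4.266e-03 M. For HA ⇌ H⁺ + A⁻, Ka = [H⁺][A⁻]/[HA] = [H⁺]² / ([HA]₀ − [H⁺]) = (4.266e-03)² / (0.289 − 4.266e-03) = 6.39e-05.

K_a = 6.39e-05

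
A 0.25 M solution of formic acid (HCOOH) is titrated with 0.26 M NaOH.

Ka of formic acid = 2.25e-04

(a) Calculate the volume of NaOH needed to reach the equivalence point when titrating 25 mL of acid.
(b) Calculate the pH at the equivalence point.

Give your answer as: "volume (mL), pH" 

moles acid = 0.25 × 25/1000 = 0.00625 mol; V_base = moles/0.26 × 1000 = 24.0 mL. At equivalence only the conjugate base is present: [A⁻] = 0.00625/0.049 = 1.2745e-01 M. Kb = Kw/Ka = 4.44e-11; [OH⁻] = √(Kb × [A⁻]) = 2.3800e-06; pOH = 5.62; pH = 14 - pOH = 8.38.

V = 24.0 mL, pH = 8.38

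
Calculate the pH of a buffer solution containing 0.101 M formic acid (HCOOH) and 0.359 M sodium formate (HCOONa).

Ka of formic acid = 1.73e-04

pKa = -log(1.73e-04) = 3.76. pH = pKa + log([A⁻]/[HA]) = 3.76 + log(0.359/0.101)

pH = 4.31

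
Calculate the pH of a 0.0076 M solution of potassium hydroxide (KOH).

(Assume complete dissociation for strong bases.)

[OH⁻] = 0.0076 M for strong base. pOH = -log[OH⁻] = 2.12, pH = 14 - pOH

pH = 11.88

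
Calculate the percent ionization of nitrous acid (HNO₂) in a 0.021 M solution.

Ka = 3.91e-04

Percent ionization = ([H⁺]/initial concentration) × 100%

Using Ka equilibrium: x² + Ka×x - Ka×C = 0. Solving: [H⁺] = 2.6766e-03. Percent = (2.6766e-03/0.021) × 100

Percent ionization = 12.7%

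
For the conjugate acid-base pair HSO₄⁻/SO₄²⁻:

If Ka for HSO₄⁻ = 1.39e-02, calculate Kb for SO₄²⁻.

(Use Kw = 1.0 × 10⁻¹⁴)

For a conjugate pair Ka × Kb = Kw, so Kb = Kw/Ka = 1.0 × 10⁻¹⁴ / 1.39e-02 = 7.19e-13.

K_b = 7.19e-13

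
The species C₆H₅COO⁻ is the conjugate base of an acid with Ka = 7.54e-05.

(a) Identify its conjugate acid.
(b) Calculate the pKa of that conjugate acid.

(a) The conjugate acid is formed by adding one H⁺ to C₆H₅COO⁻, giving C₆H₅COOH. (b) pKa = -log(Ka) = -log(7.54e-05) = 4.12.

Conjugate acid: C₆H₅COOH; pK_a = 4.12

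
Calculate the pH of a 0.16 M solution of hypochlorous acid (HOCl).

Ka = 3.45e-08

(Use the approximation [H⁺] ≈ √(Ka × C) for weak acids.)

[H⁺] = √(Ka × C) = √(3.45e-08 × 0.16) = 7.4297e-05. pH = -log(7.4297e-05)

pH = 4.13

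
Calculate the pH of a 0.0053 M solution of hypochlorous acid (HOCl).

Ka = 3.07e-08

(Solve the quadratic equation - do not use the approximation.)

x² + Ka×x - Ka×C = 0. Using quadratic formula: [H⁺] = 1.2740e-05

pH = 4.89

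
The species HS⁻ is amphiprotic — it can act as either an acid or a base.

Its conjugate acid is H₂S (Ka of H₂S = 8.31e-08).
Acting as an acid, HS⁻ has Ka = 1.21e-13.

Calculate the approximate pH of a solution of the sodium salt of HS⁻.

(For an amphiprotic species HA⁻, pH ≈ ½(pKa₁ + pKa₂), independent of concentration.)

pKa₁ = -log(8.31e-08) = 7.08; pKa₂ = -log(1.21e-13) = 12.92. For an amphiprotic species, pH ≈ ½(pKa₁ + pKa₂) = ½(7.08 + 12.92) = 10.00.

pH = 10.00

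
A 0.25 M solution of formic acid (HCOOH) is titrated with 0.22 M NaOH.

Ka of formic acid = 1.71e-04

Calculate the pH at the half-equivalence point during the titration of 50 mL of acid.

At half-equivalence [HA] = [A⁻], so Henderson-Hasselbalch gives pH = pKa = -log(1.71e-04) = 3.77.

pH = pKa = 3.77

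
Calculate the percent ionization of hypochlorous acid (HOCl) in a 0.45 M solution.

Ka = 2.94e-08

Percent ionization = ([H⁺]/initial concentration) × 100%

Using Ka equilibrium: x² + Ka×x - Ka×C = 0. Solving: [H⁺] = 1.1501e-04. Percent = (1.1501e-04/0.45) × 100

Percent ionization = 0.0256%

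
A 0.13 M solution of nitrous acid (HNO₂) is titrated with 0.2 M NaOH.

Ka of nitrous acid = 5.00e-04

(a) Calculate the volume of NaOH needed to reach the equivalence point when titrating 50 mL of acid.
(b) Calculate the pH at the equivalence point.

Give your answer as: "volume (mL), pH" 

moles acid = 0.13 × 50/1000 = 0.0065 mol; V_base = moles/0.2 × 1000 = 32.5 mL. At equivalence only the conjugate base is present: [A⁻] = 0.0065/0.083 = 7.8788e-02 M. Kb = Kw/Ka = 2.00e-11; [OH⁻] = √(Kb × [A⁻]) = 1.2553e-06; pOH = 5.90; pH = 14 - pOH = 8.10.

V = 32.5 mL, pH = 8.10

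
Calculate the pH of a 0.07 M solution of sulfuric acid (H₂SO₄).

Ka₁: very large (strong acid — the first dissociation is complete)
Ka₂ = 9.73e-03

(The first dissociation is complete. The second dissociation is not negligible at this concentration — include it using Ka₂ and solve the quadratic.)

First dissociation is complete: [H⁺]₀ = [HSO₄⁻]₀ = C = 0.07 M. Second dissociation HSO₄⁻ ⇌ H⁺ + SO₄²⁻: let x = [SO₄²⁻]. Ka₂ = (C + x)·x / (C − x) = 9.73e-03 → x² + (C + Ka₂)·x − Ka₂·C = 0 → x² + 0.07973·x − 6.811e-04 = 0. x = (−0.07973 + √(0.07973² + 4 × 6.811e-04)) / 2 = 7.7829e-03 M. [H⁺] = C + x = 0.07 + 7.7829e-03 = 7.7783e-02 M. pH = -log(7.7783e-02) = 1.11.

pH = 1.11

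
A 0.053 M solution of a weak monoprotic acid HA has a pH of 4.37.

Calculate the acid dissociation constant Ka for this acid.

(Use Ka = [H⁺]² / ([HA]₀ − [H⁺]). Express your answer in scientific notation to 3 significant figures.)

[H⁺] = 10^(−pH) = 10^(−4.37) = 4.266e-05 M. For HA ⇌ H⁺ + A⁻, Ka = [H⁺][A⁻]/[HA] = [H⁺]² / ([HA]₀ − [H⁺]) = (4.266e-05)² / (0.053 − 4.266e-05) = 3.44e-08.

K_a = 3.44e-08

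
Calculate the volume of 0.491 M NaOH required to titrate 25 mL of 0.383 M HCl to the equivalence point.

At equivalence: moles acid = moles base. moles HCl = 0.383 × 25/1000 = 0.009575 mol. V_base = moles / 0.491 × 1000 = 19.5 mL.

V_{base} = 19.5 mL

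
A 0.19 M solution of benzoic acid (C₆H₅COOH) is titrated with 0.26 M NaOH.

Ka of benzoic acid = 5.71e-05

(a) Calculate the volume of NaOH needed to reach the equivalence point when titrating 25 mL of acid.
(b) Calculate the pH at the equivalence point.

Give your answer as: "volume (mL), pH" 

moles acid = 0.19 × 25/1000 = 0.00475 mol; V_base = moles/0.26 × 1000 = 18.3 mL. At equivalence only the conjugate base is present: [A⁻] = 0.00475/0.043 = 1.0978e-01 M. Kb = Kw/Ka = 1.75e-10; [OH⁻] = √(Kb × [A⁻]) = 4.3847e-06; pOH = 5.36; pH = 14 - pOH = 8.64.

V = 18.3 mL, pH = 8.64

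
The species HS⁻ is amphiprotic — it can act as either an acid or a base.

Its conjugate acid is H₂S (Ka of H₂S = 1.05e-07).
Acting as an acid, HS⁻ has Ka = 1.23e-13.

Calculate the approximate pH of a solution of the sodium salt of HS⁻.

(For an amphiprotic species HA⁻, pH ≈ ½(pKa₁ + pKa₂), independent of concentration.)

pKa₁ = -log(1.05e-07) = 6.98; pKa₂ = -log(1.23e-13) = 12.91. For an amphiprotic species, pH ≈ ½(pKa₁ + pKa₂) = ½(6.98 + 12.91) = 9.94.

pH = 9.94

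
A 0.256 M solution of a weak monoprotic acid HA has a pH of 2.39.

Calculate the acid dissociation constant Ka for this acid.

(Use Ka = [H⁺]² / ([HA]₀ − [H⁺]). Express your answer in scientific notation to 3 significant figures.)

[H⁺] = 10^(−pH) = 10^(−2.39) = 4.074e-03 M. For HA ⇌ H⁺ + A⁻, Ka = [H⁺][A⁻]/[HA] = [H⁺]² / ([HA]₀ − [H⁺]) = (4.074e-03)² / (0.256 − 4.074e-03) = 6.59e-05.

K_a = 6.59e-05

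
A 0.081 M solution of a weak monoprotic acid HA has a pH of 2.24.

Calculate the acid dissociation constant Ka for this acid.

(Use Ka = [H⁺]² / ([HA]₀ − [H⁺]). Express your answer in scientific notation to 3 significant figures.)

[H⁺] = 10^(−pH) = 10^(−2.24) = 5.754e-03 M. For HA ⇌ H⁺ + A⁻, Ka = [H⁺][A⁻]/[HA] = [H⁺]² / ([HA]₀ − [H⁺]) = (5.754e-03)² / (0.081 − 5.754e-03) = 4.40e-04.

K_a = 4.40e-04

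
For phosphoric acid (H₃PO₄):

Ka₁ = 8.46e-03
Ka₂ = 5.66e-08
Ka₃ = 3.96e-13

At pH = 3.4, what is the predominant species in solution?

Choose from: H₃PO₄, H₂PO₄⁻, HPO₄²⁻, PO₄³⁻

pKa₁ = 2.07, pKa₂ = 7.25, pKa₃ = 12.40. For a polyprotic acid the predominant species crosses at each pKa: below pKa_n the protonated form dominates, above it the deprotonated form does. At pH = 3.4, the predominant species is H₂PO₄⁻.

H₂PO₄⁻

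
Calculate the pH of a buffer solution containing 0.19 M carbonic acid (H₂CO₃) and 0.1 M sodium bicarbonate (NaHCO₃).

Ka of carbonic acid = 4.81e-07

pKa = -log(4.81e-07) = 6.32. pH = pKa + log([A⁻]/[HA]) = 6.32 + log(0.1/0.19)

pH = 6.04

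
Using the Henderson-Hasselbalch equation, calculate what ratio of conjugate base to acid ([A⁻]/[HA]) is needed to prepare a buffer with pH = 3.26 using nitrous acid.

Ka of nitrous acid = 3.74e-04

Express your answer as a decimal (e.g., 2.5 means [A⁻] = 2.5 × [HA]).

pKa = -log(3.74e-04) = 3.4271. pH = pKa + log([A⁻]/[HA]), so log([A⁻]/[HA]) = pH − pKa = 3.26 − 3.4271 = -0.1671. [A⁻]/[HA] = 10^(-0.1671) = 0.681

[A⁻]/[HA] = 0.681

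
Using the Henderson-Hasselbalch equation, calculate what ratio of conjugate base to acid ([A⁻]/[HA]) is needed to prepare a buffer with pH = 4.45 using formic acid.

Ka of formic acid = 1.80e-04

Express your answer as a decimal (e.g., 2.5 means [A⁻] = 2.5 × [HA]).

pKa = -log(1.80e-04) = 3.7447. pH = pKa + log([A⁻]/[HA]), so log([A⁻]/[HA]) = pH − pKa = 4.45 − 3.7447 = 0.7053. [A⁻]/[HA] = 10^(0.7053) = 5.07

[A⁻]/[HA] = 5.07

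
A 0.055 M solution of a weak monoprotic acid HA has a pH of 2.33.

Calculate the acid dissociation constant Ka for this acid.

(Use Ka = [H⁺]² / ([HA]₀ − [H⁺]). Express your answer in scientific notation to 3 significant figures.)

[H⁺] = 10^(−pH) = 10^(−2.33) = 4.677e-03 M. For HA ⇌ H⁺ + A⁻, Ka = [H⁺][A⁻]/[HA] = [H⁺]² / ([HA]₀ − [H⁺]) = (4.677e-03)² / (0.055 − 4.677e-03) = 4.35e-04.

K_a = 4.35e-04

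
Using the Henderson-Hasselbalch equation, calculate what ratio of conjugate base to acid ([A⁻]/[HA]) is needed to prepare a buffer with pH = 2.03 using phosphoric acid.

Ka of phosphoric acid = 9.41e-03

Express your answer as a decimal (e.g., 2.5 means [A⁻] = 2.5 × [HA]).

pKa = -log(9.41e-03) = 2.0264. pH = pKa + log([A⁻]/[HA]), so log([A⁻]/[HA]) = pH − pKa = 2.03 − 2.0264 = 0.0036. [A⁻]/[HA] = 10^(0.0036) = 1.01

[A⁻]/[HA] = 1.01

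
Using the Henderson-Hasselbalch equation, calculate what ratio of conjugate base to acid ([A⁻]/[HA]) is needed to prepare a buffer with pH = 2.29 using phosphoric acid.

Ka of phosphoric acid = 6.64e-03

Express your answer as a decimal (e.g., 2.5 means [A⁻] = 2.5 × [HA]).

pKa = -log(6.64e-03) = 2.1778. pH = pKa + log([A⁻]/[HA]), so log([A⁻]/[HA]) = pH − pKa = 2.29 − 2.1778 = 0.1122. [A⁻]/[HA] = 10^(0.1122) = 1.29

[A⁻]/[HA] = 1.29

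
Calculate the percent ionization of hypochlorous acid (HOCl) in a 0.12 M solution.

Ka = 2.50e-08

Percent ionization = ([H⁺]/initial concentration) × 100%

Using Ka equilibrium: x² + Ka×x - Ka×C = 0. Solving: [H⁺] = 5.4760e-05. Percent = (5.4760e-05/0.12) × 100

Percent ionization = 0.0456%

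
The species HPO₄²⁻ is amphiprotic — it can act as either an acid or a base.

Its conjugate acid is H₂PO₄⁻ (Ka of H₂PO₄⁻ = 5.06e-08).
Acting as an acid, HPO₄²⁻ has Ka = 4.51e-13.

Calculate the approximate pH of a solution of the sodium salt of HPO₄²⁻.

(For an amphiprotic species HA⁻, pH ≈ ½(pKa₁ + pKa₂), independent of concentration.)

pKa₁ = -log(5.06e-08) = 7.30; pKa₂ = -log(4.51e-13) = 12.35. For an amphiprotic species, pH ≈ ½(pKa₁ + pKa₂) = ½(7.30 + 12.35) = 9.82.

pH = 9.82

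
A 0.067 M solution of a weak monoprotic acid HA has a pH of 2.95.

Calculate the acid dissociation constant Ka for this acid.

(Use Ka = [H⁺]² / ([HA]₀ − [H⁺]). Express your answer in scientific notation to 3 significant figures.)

[H⁺] = 10^(−pH) = 10^(−2.95) = 1.122e-03 M. For HA ⇌ H⁺ + A⁻, Ka = [H⁺][A⁻]/[HA] = [H⁺]² / ([HA]₀ − [H⁺]) = (1.122e-03)² / (0.067 − 1.122e-03) = 1.91e-05.

K_a = 1.91e-05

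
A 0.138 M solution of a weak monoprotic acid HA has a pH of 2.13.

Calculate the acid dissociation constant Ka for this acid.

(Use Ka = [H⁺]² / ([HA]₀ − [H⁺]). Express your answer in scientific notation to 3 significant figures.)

[H⁺] = 10^(−pH) = 10^(−2.13) = 7.413e-03 M. For HA ⇌ H⁺ + A⁻, Ka = [H⁺][A⁻]/[HA] = [H⁺]² / ([HA]₀ − [H⁺]) = (7.413e-03)² / (0.138 − 7.413e-03) = 4.21e-04.

K_a = 4.21e-04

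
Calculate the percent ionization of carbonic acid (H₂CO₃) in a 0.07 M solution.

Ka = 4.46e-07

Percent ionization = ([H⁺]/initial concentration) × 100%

Using Ka equilibrium: x² + Ka×x - Ka×C = 0. Solving: [H⁺] = 1.7647e-04. Percent = (1.7647e-04/0.07) × 100

Percent ionization = 0.252%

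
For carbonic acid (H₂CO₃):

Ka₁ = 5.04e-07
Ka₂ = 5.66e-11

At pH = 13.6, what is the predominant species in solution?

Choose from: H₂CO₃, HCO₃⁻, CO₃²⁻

pKa₁ = 6.30, pKa₂ = 10.25. For a polyprotic acid the predominant species crosses at each pKa: below pKa_n the protonated form dominates, above it the deprotonated form does. At pH = 13.6, the predominant species is CO₃²⁻.

CO₃²⁻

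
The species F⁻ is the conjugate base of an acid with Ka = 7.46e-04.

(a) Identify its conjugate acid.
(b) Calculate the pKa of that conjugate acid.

(a) The conjugate acid is formed by adding one H⁺ to F⁻, giving HF. (b) pKa = -log(Ka) = -log(7.46e-04) = 3.13.

Conjugate acid: HF; pK_a = 3.13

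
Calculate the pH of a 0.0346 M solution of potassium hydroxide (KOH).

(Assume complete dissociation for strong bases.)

[OH⁻] = 0.0346 M for strong base. pOH = -log[OH⁻] = 1.46, pH = 14 - pOH

pH = 12.54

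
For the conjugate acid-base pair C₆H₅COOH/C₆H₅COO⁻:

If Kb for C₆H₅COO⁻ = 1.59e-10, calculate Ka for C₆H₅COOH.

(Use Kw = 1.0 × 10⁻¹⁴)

For a conjugate pair Ka × Kb = Kw, so Ka = Kw/Kb = 1.0 × 10⁻¹⁴ / 1.59e-10 = 6.29e-05.

K_a = 6.29e-05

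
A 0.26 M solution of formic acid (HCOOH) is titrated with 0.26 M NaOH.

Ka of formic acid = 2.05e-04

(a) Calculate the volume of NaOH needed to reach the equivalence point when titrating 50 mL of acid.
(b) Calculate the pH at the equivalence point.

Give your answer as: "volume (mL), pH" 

moles acid = 0.26 × 50/1000 = 0.013 mol; V_base = moles/0.26 × 1000 = 50.0 mL. At equivalence only the conjugate base is present: [A⁻] = 0.013/0.100 = 1.3000e-01 M. Kb = Kw/Ka = 4.88e-11; [OH⁻] = √(Kb × [A⁻]) = 2.5182e-06; pOH = 5.60; pH = 14 - pOH = 8.40.

V = 50.0 mL, pH = 8.40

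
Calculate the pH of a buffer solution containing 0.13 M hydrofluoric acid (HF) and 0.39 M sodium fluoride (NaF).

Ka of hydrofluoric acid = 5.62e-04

pKa = -log(5.62e-04) = 3.25. pH = pKa + log([A⁻]/[HA]) = 3.25 + log(0.39/0.13)

pH = 3.73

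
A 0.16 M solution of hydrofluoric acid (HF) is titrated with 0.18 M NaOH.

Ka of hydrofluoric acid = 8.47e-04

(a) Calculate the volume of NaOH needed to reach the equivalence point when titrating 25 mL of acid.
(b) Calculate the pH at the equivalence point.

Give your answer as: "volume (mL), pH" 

moles acid = 0.16 × 25/1000 = 0.004 mol; V_base = moles/0.18 × 1000 = 22.2 mL. At equivalence only the conjugate base is present: [A⁻] = 0.004/0.047 = 8.4706e-02 M. Kb = Kw/Ka = 1.18e-11; [OH⁻] = √(Kb × [A⁻]) = 1.0000e-06; pOH = 6.00; pH = 14 - pOH = 8.00.

V = 22.2 mL, pH = 8.00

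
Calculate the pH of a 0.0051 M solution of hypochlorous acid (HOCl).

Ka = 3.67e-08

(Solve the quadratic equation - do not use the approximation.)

x² + Ka×x - Ka×C = 0. Using quadratic formula: [H⁺] = 1.3663e-05

pH = 4.86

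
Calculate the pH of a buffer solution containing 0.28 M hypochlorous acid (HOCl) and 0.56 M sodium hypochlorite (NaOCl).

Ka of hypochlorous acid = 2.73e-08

pKa = -log(2.73e-08) = 7.56. pH = pKa + log([A⁻]/[HA]) = 7.56 + log(0.56/0.28)

pH = 7.86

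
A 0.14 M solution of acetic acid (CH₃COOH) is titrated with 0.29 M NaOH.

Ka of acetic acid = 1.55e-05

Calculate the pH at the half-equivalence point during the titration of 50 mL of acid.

At half-equivalence [HA] = [A⁻], so Henderson-Hasselbalch gives pH = pKa = -log(1.55e-05) = 4.81.

pH = pKa = 4.81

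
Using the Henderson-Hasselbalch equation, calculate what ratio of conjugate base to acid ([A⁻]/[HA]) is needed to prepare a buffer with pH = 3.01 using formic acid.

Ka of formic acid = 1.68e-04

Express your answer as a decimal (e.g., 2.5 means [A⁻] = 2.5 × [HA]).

pKa = -log(1.68e-04) = 3.7747. pH = pKa + log([A⁻]/[HA]), so log([A⁻]/[HA]) = pH − pKa = 3.01 − 3.7747 = -0.7647. [A⁻]/[HA] = 10^(-0.7647) = 0.172

[A⁻]/[HA] = 0.172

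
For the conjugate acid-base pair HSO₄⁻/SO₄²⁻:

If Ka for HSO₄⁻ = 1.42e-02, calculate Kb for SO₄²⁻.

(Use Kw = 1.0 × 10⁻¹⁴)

For a conjugate pair Ka × Kb = Kw, so Kb = Kw/Ka = 1.0 × 10⁻¹⁴ / 1.42e-02 = 7.04e-13.

K_b = 7.04e-13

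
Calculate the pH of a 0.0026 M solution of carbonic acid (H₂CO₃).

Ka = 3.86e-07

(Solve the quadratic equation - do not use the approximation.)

x² + Ka×x - Ka×C = 0. Using quadratic formula: [H⁺] = 3.1487e-05

pH = 4.50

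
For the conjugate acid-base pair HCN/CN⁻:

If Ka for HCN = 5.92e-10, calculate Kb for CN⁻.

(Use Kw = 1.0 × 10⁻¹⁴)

For a conjugate pair Ka × Kb = Kw, so Kb = Kw/Ka = 1.0 × 10⁻¹⁴ / 5.92e-10 = 1.69e-05.

K_b = 1.69e-05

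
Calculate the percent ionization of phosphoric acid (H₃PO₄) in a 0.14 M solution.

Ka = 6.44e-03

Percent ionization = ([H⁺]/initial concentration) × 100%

Using Ka equilibrium: x² + Ka×x - Ka×C = 0. Solving: [H⁺] = 2.6979e-02. Percent = (2.6979e-02/0.14) × 100

Percent ionization = 19.3%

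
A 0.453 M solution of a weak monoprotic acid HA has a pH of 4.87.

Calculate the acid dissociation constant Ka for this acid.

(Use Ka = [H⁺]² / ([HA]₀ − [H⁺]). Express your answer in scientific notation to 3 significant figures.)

[H⁺] = 10^(−pH) = 10^(−4.87) = 1.349e-05 M. For HA ⇌ H⁺ + A⁻, Ka = [H⁺][A⁻]/[HA] = [H⁺]² / ([HA]₀ − [H⁺]) = (1.349e-05)² / (0.453 − 1.349e-05) = 4.02e-10.

K_a = 4.02e-10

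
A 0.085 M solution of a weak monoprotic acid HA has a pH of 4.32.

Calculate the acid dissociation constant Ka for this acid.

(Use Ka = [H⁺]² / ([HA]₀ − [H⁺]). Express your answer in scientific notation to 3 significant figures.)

[H⁺] = 10^(−pH) = 10^(−4.32) = 4.786e-05 M. For HA ⇌ H⁺ + A⁻, Ka = [H⁺][A⁻]/[HA] = [H⁺]² / ([HA]₀ − [H⁺]) = (4.786e-05)² / (0.085 − 4.786e-05) = 2.70e-08.

K_a = 2.70e-08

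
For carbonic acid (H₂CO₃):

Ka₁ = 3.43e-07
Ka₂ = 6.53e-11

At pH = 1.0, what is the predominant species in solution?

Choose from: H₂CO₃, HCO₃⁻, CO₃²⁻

pKa₁ = 6.46, pKa₂ = 10.19. For a polyprotic acid the predominant species crosses at each pKa: below pKa_n the protonated form dominates, above it the deprotonated form does. At pH = 1.0, the predominant species is H₂CO₃.

H₂CO₃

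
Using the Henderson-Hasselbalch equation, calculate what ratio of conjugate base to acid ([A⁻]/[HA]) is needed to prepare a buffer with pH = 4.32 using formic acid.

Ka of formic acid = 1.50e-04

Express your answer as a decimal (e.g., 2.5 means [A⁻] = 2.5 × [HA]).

pKa = -log(1.50e-04) = 3.8239. pH = pKa + log([A⁻]/[HA]), so log([A⁻]/[HA]) = pH − pKa = 4.32 − 3.8239 = 0.4961. [A⁻]/[HA] = 10^(0.4961) = 3.13

[A⁻]/[HA] = 3.13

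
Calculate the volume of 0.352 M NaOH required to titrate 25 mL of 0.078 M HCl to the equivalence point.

At equivalence: moles acid = moles base. moles HCl = 0.078 × 25/1000 = 0.00195 mol. V_base = moles / 0.352 × 1000 = 5.5 mL.

V_{base} = 5.5 mL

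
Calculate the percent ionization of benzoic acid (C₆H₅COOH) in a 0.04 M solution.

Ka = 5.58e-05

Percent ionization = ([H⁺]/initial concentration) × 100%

Using Ka equilibrium: x² + Ka×x - Ka×C = 0. Solving: [H⁺] = 1.4663e-03. Percent = (1.4663e-03/0.04) × 100

Percent ionization = 3.67%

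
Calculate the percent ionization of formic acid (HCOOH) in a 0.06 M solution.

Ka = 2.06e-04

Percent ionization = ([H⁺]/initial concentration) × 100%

Using Ka equilibrium: x² + Ka×x - Ka×C = 0. Solving: [H⁺] = 3.4142e-03. Percent = (3.4142e-03/0.06) × 100

Percent ionization = 5.69%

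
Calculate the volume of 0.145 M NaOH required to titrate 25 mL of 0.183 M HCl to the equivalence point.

At equivalence: moles acid = moles base. moles HCl = 0.183 × 25/1000 = 0.004575 mol. V_base = moles / 0.145 × 1000 = 31.6 mL.

V_{base} = 31.6 mL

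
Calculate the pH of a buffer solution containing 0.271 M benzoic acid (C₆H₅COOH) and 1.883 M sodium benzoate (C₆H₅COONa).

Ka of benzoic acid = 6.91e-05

pKa = -log(6.91e-05) = 4.16. pH = pKa + log([A⁻]/[HA]) = 4.16 + log(1.883/0.271)

pH = 5.00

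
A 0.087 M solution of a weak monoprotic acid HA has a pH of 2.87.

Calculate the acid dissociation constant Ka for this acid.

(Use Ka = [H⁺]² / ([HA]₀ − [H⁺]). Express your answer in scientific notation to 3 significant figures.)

[H⁺] = 10^(−pH) = 10^(−2.87) = 1.349e-03 M. For HA ⇌ H⁺ + A⁻, Ka = [H⁺][A⁻]/[HA] = [H⁺]² / ([HA]₀ − [H⁺]) = (1.349e-03)² / (0.087 − 1.349e-03) = 2.12e-05.

K_a = 2.12e-05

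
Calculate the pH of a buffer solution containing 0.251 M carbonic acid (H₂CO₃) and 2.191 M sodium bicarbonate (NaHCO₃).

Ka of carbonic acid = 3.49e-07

pKa = -log(3.49e-07) = 6.46. pH = pKa + log([A⁻]/[HA]) = 6.46 + log(2.191/0.251)

pH = 7.40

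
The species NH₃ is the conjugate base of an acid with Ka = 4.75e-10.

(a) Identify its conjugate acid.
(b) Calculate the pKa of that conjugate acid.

(a) The conjugate acid is formed by adding one H⁺ to NH₃, giving NH₄⁺. (b) pKa = -log(Ka) = -log(4.75e-10) = 9.32.

Conjugate acid: NH₄⁺; pK_a = 9.32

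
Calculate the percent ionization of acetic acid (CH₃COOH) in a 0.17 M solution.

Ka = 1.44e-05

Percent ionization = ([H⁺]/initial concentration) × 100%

Using Ka equilibrium: x² + Ka×x - Ka×C = 0. Solving: [H⁺] = 1.5574e-03. Percent = (1.5574e-03/0.17) × 100

Percent ionization = 0.916%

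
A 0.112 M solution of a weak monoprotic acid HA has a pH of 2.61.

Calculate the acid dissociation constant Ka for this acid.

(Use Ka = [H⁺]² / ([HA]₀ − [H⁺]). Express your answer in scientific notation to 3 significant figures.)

[H⁺] = 10^(−pH) = 10^(−2.61) = 2.455e-03 M. For HA ⇌ H⁺ + A⁻, Ka = [H⁺][A⁻]/[HA] = [H⁺]² / ([HA]₀ − [H⁺]) = (2.455e-03)² / (0.112 − 2.455e-03) = 5.50e-05.

K_a = 5.50e-05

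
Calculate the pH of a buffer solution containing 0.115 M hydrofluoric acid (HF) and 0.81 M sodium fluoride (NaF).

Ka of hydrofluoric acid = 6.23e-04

pKa = -log(6.23e-04) = 3.21. pH = pKa + log([A⁻]/[HA]) = 3.21 + log(0.81/0.115)

pH = 4.05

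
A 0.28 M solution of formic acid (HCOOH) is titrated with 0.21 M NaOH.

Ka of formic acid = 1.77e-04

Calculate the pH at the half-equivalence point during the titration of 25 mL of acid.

At half-equivalence [HA] = [A⁻], so Henderson-Hasselbalch gives pH = pKa = -log(1.77e-04) = 3.75.

pH = pKa = 3.75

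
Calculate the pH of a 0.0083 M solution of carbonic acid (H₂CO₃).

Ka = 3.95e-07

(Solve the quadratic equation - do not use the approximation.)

x² + Ka×x - Ka×C = 0. Using quadratic formula: [H⁺] = 5.7061e-05

pH = 4.24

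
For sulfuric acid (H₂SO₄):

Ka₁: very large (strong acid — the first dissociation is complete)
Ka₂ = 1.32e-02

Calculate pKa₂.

pKa₂ = -log(Ka₂) = -log(1.32e-02) = 1.88.

pK_{a2} = 1.88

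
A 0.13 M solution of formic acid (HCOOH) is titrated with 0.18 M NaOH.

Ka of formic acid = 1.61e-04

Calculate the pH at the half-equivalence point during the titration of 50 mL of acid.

At half-equivalence [HA] = [A⁻], so Henderson-Hasselbalch gives pH = pKa = -log(1.61e-04) = 3.79.

pH = pKa = 3.79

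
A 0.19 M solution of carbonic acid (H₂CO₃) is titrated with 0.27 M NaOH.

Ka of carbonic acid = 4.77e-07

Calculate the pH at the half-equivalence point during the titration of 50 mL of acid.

At half-equivalence [HA] = [A⁻], so Henderson-Hasselbalch gives pH = pKa = -log(4.77e-07) = 6.32.

pH = pKa = 6.32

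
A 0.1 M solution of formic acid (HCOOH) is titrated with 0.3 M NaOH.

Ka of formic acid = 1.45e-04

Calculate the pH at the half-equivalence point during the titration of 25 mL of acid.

At half-equivalence [HA] = [A⁻], so Henderson-Hasselbalch gives pH = pKa = -log(1.45e-04) = 3.84.

pH = pKa = 3.84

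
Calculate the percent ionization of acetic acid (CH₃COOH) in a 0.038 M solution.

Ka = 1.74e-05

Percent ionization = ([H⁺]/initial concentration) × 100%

Using Ka equilibrium: x² + Ka×x - Ka×C = 0. Solving: [H⁺] = 8.0449e-04. Percent = (8.0449e-04/0.038) × 100

Percent ionization = 2.12%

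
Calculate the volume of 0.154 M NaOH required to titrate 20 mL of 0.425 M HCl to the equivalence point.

At equivalence: moles acid = moles base. moles HCl = 0.425 × 20/1000 = 0.0085 mol. V_base = moles / 0.154 × 1000 = 55.2 mL.

V_{base} = 55.2 mL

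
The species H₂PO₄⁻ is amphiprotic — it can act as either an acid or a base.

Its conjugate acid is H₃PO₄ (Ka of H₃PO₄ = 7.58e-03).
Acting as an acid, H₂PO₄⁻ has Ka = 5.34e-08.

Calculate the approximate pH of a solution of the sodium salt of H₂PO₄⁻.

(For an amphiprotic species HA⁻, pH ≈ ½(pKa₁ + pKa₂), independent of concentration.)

pKa₁ = -log(7.58e-03) = 2.12; pKa₂ = -log(5.34e-08) = 7.27. For an amphiprotic species, pH ≈ ½(pKa₁ + pKa₂) = ½(2.12 + 7.27) = 4.70.

pH = 4.70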